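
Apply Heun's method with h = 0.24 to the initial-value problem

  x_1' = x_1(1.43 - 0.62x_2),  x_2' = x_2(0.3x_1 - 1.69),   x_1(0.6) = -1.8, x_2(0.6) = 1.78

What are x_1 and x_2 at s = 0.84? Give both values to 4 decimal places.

-2.0841, 1.0781

Heun on (x_1,x_2): k1 = f(s_n, state_n); k2 = f(s_n + h, state_n + h·k1); state_{n+1} = state_n + (h/2)·(k1 + k2).
0.600000: (-1.800000, 1.780000)
  k1 = (-0.587520, -3.969400)
  predictor → (-1.941005, 0.827344)
  k2 = (-1.779992, -1.879975)
  → (-2.084101, 1.078075)
(x_1(0.84), x_2(0.84)) ≈ (-2.0841, 1.0781)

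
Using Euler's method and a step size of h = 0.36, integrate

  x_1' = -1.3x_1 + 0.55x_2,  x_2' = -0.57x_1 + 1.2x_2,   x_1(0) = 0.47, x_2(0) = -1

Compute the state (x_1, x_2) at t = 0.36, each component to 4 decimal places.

0.0520, -1.5284

Euler on (x_1,x_2): x_1_{n+1} = x_1_n + h·x_1', x_2_{n+1} = x_2_n + h·x_2'.
0.000000: (0.470000, -1.000000); f=(-1.161000, -1.467900) → (0.052040, -1.528444)
(x_1(0.36), x_2(0.36)) ≈ (0.0520, -1.5284)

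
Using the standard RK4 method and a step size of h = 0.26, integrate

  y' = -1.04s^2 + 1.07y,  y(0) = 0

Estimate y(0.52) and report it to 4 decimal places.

-0.0564

RK4: k1 = f(s_n, y_n); k2 = f(s_n + h/2, y_n + (h/2)·k1); k3 = f(s_n + h/2, y_n + (h/2)·k2); k4 = f(s_n + h, y_n + h·k3); y_{n+1} = y_n + (h/6)·(k1 + 2k2 + 2k3 + k4).
s=0.000000, y=0.000000:
  k1 = f(0.000000, 0.000000) = 0.000000
  k2 = f(0.130000, 0.000000) = -0.017576
  k3 = f(0.130000, -0.002285) = -0.020021
  k4 = f(0.260000, -0.005205) = -0.075874
  y ← 0.000000 + (0.26/6)·(k1 + 2k2 + 2k3 + k4) = -0.006546
s=0.260000, y=-0.006546:
  k1 = f(0.260000, -0.006546) = -0.077308
  k2 = f(0.390000, -0.016596) = -0.175942
  k3 = f(0.390000, -0.029419) = -0.189662
  k4 = f(0.520000, -0.055858) = -0.340984
  y ← -0.006546 + (0.26/6)·(k1 + 2k2 + 2k3 + k4) = -0.056358
y(0.52) ≈ -0.0564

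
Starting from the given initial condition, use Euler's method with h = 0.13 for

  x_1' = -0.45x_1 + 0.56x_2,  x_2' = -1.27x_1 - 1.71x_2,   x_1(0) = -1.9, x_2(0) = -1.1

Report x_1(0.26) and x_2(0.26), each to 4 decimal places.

Euler on (x_1,x_2): x_1_{n+1} = x_1_n + h·x_1', x_2_{n+1} = x_2_n + h·x_2'.
0.000000: (-1.900000, -1.100000); f=(0.239000, 4.294000) → (-1.868930, -0.541780)
0.130000: (-1.868930, -0.541780); f=(0.537622, 3.299985) → (-1.799039, -0.112782)
(x_1(0.26), x_2(0.26)) ≈ (-1.7990, -0.1128)

-1.7990, -0.1128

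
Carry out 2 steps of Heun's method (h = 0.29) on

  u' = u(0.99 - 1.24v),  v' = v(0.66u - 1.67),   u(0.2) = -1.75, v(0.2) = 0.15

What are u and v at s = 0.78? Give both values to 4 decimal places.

Heun on (u,v): k1 = f(s_n, state_n); k2 = f(s_n + h, state_n + h·k1); state_{n+1} = state_n + (h/2)·(k1 + k2).
0.200000: (-1.750000, 0.150000)
  k1 = (-1.407000, -0.423750)
  predictor → (-2.158030, 0.027112)
  k2 = (-2.063898, -0.083894)
  → (-2.253280, 0.076392)
0.490000: (-2.253280, 0.076392)
  k1 = (-2.017304, -0.241181)
  predictor → (-2.838298, 0.006449)
  k2 = (-2.787218, -0.022851)
  → (-2.949936, 0.038107)
(u(0.78), v(0.78)) ≈ (-2.9499, 0.0381)

-2.9499, 0.0381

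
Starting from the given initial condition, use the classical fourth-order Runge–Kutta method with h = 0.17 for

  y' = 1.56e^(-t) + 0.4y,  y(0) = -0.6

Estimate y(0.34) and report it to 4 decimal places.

-0.2039

RK4: k1 = f(t_n, y_n); k2 = f(t_n + h/2, y_n + (h/2)·k1); k3 = f(t_n + h/2, y_n + (h/2)·k2); k4 = f(t_n + h, y_n + h·k3); y_{n+1} = y_n + (h/6)·(k1 + 2k2 + 2k3 + k4).
t=0.000000, y=-0.600000:
  k1 = f(0.000000, -0.600000) = 1.320000
  k2 = f(0.085000, -0.487800) = 1.237759
  k3 = f(0.085000, -0.494790) = 1.234963
  k4 = f(0.170000, -0.390056) = 1.160095
  y ← -0.600000 + (0.17/6)·(k1 + 2k2 + 2k3 + k4) = -0.389610
t=0.170000, y=-0.389610:
  k1 = f(0.170000, -0.389610) = 1.160273
  k2 = f(0.255000, -0.290987) = 1.092475
  k3 = f(0.255000, -0.296749) = 1.090170
  k4 = f(0.340000, -0.204281) = 1.028649
  y ← -0.389610 + (0.17/6)·(k1 + 2k2 + 2k3 + k4) = -0.203907
y(0.34) ≈ -0.2039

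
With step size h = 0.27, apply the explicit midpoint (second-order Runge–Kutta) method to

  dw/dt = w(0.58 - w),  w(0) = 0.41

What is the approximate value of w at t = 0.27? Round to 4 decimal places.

0.4282

Midpoint: k1 = f(t_n, w_n); k2 = f(t_n + h/2, w_n + (h/2)·k1); w_{n+1} = w_n + h·k2.
t=0.000000, w=0.410000:
  k1 = f(0.000000, 0.410000) = 0.069700
  k2 = f(0.135000, 0.419409) = 0.067353
  w ← 0.410000 + 0.27·0.067353 = 0.428185
w(0.27) ≈ 0.4282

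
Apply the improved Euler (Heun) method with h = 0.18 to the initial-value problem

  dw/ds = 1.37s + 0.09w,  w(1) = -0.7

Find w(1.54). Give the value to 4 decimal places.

Heun: k1 = f(s_n, w_n); k2 = f(s_n + h, w_n + h·k1); w_{n+1} = w_n + (h/2)·(k1 + k2).
s=1.000000, w=-0.700000:
  k1 = f(1.000000, -0.700000) = 1.307000
  k2 = f(1.180000, -0.464740) = 1.574773
  w ← -0.700000 + (0.18/2)·(1.307000 + 1.574773) = -0.440640
s=1.180000, w=-0.440640:
  k1 = f(1.180000, -0.440640) = 1.576942
  k2 = f(1.360000, -0.156791) = 1.849089
  w ← -0.440640 + (0.18/2)·(1.576942 + 1.849089) = -0.132298
s=1.360000, w=-0.132298:
  k1 = f(1.360000, -0.132298) = 1.851293
  k2 = f(1.540000, 0.200935) = 2.127884
  w ← -0.132298 + (0.18/2)·(1.851293 + 2.127884) = 0.225828
w(1.54) ≈ 0.2258

0.2258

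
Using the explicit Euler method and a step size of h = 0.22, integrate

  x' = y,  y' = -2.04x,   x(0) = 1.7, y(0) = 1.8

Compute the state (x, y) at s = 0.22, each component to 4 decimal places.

2.0960, 1.0370

Euler on (x,y): x_{n+1} = x_n + h·x', y_{n+1} = y_n + h·y'.
0.000000: (1.700000, 1.800000); f=(1.800000, -3.468000) → (2.096000, 1.037040)
(x(0.22), y(0.22)) ≈ (2.0960, 1.0370)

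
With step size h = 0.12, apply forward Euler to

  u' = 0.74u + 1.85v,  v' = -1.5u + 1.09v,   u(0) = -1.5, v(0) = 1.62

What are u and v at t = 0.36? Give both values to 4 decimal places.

-0.4232, 3.1125

Euler on (u,v): u_{n+1} = u_n + h·u', v_{n+1} = v_n + h·v'.
0.000000: (-1.500000, 1.620000); f=(1.887000, 4.015800) → (-1.273560, 2.101896)
0.120000: (-1.273560, 2.101896); f=(2.946073, 4.201407) → (-0.920031, 2.606065)
0.240000: (-0.920031, 2.606065); f=(4.140397, 4.220657) → (-0.423184, 3.112544)
(u(0.36), v(0.36)) ≈ (-0.4232, 3.1125)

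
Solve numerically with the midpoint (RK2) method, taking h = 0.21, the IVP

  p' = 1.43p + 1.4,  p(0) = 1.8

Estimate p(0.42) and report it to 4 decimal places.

Midpoint: k1 = f(t_n, p_n); k2 = f(t_n + h/2, p_n + (h/2)·k1); p_{n+1} = p_n + h·k2.
t=0.000000, p=1.800000:
  k1 = f(0.000000, 1.800000) = 3.974000
  k2 = f(0.105000, 2.217270) = 4.570696
  p ← 1.800000 + 0.21·4.570696 = 2.759846
t=0.210000, p=2.759846:
  k1 = f(0.210000, 2.759846) = 5.346580
  k2 = f(0.315000, 3.321237) = 6.149369
  p ← 2.759846 + 0.21·6.149369 = 4.051214
p(0.42) ≈ 4.0512

4.0512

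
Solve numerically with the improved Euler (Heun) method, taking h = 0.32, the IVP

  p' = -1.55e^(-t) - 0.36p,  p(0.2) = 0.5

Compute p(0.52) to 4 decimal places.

Heun: k1 = f(t_n, p_n); k2 = f(t_n + h, p_n + h·k1); p_{n+1} = p_n + (h/2)·(k1 + k2).
t=0.200000, p=0.500000:
  k1 = f(0.200000, 0.500000) = -1.449033
  k2 = f(0.520000, 0.036310) = -0.934578
  p ← 0.500000 + (0.32/2)·(-1.449033 + (-0.934578)) = 0.118622
p(0.52) ≈ 0.1186

0.1186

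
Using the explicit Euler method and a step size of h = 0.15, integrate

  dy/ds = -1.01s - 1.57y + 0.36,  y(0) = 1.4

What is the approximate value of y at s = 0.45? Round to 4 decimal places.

0.6896

Euler: y_{n+1} = y_n + h·f(s_n, y_n).
s=0.000000, y=1.400000: f=-1.838000 → y ← 1.400000 + 0.15·(-1.838000) = 1.124300
s=0.150000, y=1.124300: f=-1.556651 → y ← 1.124300 + 0.15·(-1.556651) = 0.890802
s=0.300000, y=0.890802: f=-1.341560 → y ← 0.890802 + 0.15·(-1.341560) = 0.689568
y(0.45) ≈ 0.6896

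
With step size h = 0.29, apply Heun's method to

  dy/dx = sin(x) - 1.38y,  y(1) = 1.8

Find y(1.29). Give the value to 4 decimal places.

1.4363

Heun: k1 = f(x_n, y_n); k2 = f(x_n + h, y_n + h·k1); y_{n+1} = y_n + (h/2)·(k1 + k2).
x=1.000000, y=1.800000:
  k1 = f(1.000000, 1.800000) = -1.642529
  k2 = f(1.290000, 1.323667) = -0.865825
  y ← 1.800000 + (0.29/2)·(-1.642529 + (-0.865825)) = 1.436289
y(1.29) ≈ 1.4363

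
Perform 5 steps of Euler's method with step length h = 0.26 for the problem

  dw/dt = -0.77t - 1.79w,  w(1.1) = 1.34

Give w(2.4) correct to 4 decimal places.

-0.7234

Euler: w_{n+1} = w_n + h·f(t_n, w_n).
t=1.100000, w=1.340000: f=-3.245600 → w ← 1.340000 + 0.26·(-3.245600) = 0.496144
t=1.360000, w=0.496144: f=-1.935298 → w ← 0.496144 + 0.26·(-1.935298) = -0.007033
t=1.620000, w=-0.007033: f=-1.234810 → w ← -0.007033 + 0.26·(-1.234810) = -0.328084
t=1.880000, w=-0.328084: f=-0.860330 → w ← -0.328084 + 0.26·(-0.860330) = -0.551770
t=2.140000, w=-0.551770: f=-0.660132 → w ← -0.551770 + 0.26·(-0.660132) = -0.723404
w(2.4) ≈ -0.7234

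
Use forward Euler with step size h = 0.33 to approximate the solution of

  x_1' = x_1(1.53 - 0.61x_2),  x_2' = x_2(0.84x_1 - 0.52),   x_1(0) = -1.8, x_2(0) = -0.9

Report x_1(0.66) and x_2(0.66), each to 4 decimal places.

-4.7484, 0.0038

Euler on (x_1,x_2): x_1_{n+1} = x_1_n + h·x_1', x_2_{n+1} = x_2_n + h·x_2'.
0.000000: (-1.800000, -0.900000); f=(-3.742200, 1.828800) → (-3.034926, -0.296496)
0.330000: (-3.034926, -0.296496); f=(-5.192341, 0.910046) → (-4.748399, 0.003819)
(x_1(0.66), x_2(0.66)) ≈ (-4.7484, 0.0038)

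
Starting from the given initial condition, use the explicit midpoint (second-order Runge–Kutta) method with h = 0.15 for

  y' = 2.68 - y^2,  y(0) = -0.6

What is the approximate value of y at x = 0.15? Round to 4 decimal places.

-0.2252

Midpoint: k1 = f(x_n, y_n); k2 = f(x_n + h/2, y_n + (h/2)·k1); y_{n+1} = y_n + h·k2.
x=0.000000, y=-0.600000:
  k1 = f(0.000000, -0.600000) = 2.320000
  k2 = f(0.075000, -0.426000) = 2.498524
  y ← -0.600000 + 0.15·2.498524 = -0.225221
y(0.15) ≈ -0.2252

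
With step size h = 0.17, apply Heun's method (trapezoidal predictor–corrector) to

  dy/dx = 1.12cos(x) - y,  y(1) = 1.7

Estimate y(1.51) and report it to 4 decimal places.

1.1489

Heun: k1 = f(x_n, y_n); k2 = f(x_n + h, y_n + h·k1); y_{n+1} = y_n + (h/2)·(k1 + k2).
x=1.000000, y=1.700000:
  k1 = f(1.000000, 1.700000) = -1.094861
  k2 = f(1.170000, 1.513874) = -1.076904
  y ← 1.700000 + (0.17/2)·(-1.094861 + (-1.076904)) = 1.515400
x=1.170000, y=1.515400:
  k1 = f(1.170000, 1.515400) = -1.078430
  k2 = f(1.340000, 1.332067) = -1.075864
  y ← 1.515400 + (0.17/2)·(-1.078430 + (-1.075864)) = 1.332285
x=1.340000, y=1.332285:
  k1 = f(1.340000, 1.332285) = -1.076082
  k2 = f(1.510000, 1.149351) = -1.081301
  y ← 1.332285 + (0.17/2)·(-1.076082 + (-1.081301)) = 1.148907
y(1.51) ≈ 1.1489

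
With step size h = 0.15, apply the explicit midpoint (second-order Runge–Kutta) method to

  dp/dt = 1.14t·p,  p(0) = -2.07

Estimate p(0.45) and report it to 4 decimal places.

-2.3215

Midpoint: k1 = f(t_n, p_n); k2 = f(t_n + h/2, p_n + (h/2)·k1); p_{n+1} = p_n + h·k2.
t=0.000000, p=-2.070000:
  k1 = f(0.000000, -2.070000) = 0.000000
  k2 = f(0.075000, -2.070000) = -0.176985
  p ← -2.070000 + 0.15·(-0.176985) = -2.096548
t=0.150000, p=-2.096548:
  k1 = f(0.150000, -2.096548) = -0.358510
  k2 = f(0.225000, -2.123436) = -0.544661
  p ← -2.096548 + 0.15·(-0.544661) = -2.178247
t=0.300000, p=-2.178247:
  k1 = f(0.300000, -2.178247) = -0.744960
  k2 = f(0.375000, -2.234119) = -0.955086
  p ← -2.178247 + 0.15·(-0.955086) = -2.321510
p(0.45) ≈ -2.3215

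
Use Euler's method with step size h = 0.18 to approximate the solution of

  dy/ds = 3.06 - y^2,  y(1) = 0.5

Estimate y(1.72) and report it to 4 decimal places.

Euler: y_{n+1} = y_n + h·f(s_n, y_n).
s=1.000000, y=0.500000: f=2.810000 → y ← 0.500000 + 0.18·2.810000 = 1.005800
s=1.180000, y=1.005800: f=2.048366 → y ← 1.005800 + 0.18·2.048366 = 1.374506
s=1.360000, y=1.374506: f=1.170733 → y ← 1.374506 + 0.18·1.170733 = 1.585238
s=1.540000, y=1.585238: f=0.547021 → y ← 1.585238 + 0.18·0.547021 = 1.683702
y(1.72) ≈ 1.6837

1.6837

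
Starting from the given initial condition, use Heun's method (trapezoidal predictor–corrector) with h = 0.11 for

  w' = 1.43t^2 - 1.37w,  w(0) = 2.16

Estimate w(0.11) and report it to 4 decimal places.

1.8600

Heun: k1 = f(t_n, w_n); k2 = f(t_n + h, w_n + h·k1); w_{n+1} = w_n + (h/2)·(k1 + k2).
t=0.000000, w=2.160000:
  k1 = f(0.000000, 2.160000) = -2.959200
  k2 = f(0.110000, 1.834488) = -2.495946
  w ← 2.160000 + (0.11/2)·(-2.959200 + (-2.495946)) = 1.859967
w(0.11) ≈ 1.8600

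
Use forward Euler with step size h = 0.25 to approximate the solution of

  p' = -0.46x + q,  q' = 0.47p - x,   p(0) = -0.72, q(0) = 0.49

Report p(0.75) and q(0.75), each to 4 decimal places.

Euler on (p,q): p_{n+1} = p_n + h·p', q_{n+1} = q_n + h·q'.
0.000000: (-0.720000, 0.490000); f=(0.490000, -0.338400) → (-0.597500, 0.405400)
0.250000: (-0.597500, 0.405400); f=(0.290400, -0.530825) → (-0.524900, 0.272694)
0.500000: (-0.524900, 0.272694); f=(0.042694, -0.746703) → (-0.514227, 0.086018)
(p(0.75), q(0.75)) ≈ (-0.5142, 0.0860)

-0.5142, 0.0860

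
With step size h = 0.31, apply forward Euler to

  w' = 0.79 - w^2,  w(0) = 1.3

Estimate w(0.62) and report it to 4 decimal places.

Euler: w_{n+1} = w_n + h·f(s_n, w_n).
s=0.000000, w=1.300000: f=-0.900000 → w ← 1.300000 + 0.31·(-0.900000) = 1.021000
s=0.310000, w=1.021000: f=-0.252441 → w ← 1.021000 + 0.31·(-0.252441) = 0.942743
w(0.62) ≈ 0.9427

0.9427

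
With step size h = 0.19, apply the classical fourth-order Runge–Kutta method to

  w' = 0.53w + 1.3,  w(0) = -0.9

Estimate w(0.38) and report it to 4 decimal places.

RK4: k1 = f(t_n, w_n); k2 = f(t_n + h/2, w_n + (h/2)·k1); k3 = f(t_n + h/2, w_n + (h/2)·k2); k4 = f(t_n + h, w_n + h·k3); w_{n+1} = w_n + (h/6)·(k1 + 2k2 + 2k3 + k4).
t=0.000000, w=-0.900000:
  k1 = f(0.000000, -0.900000) = 0.823000
  k2 = f(0.095000, -0.821815) = 0.864438
  k3 = f(0.095000, -0.817878) = 0.866524
  k4 = f(0.190000, -0.735360) = 0.910259
  w ← -0.900000 + (0.19/6)·(k1 + 2k2 + 2k3 + k4) = -0.735486
t=0.190000, w=-0.735486:
  k1 = f(0.190000, -0.735486) = 0.910193
  k2 = f(0.285000, -0.649018) = 0.956021
  k3 = f(0.285000, -0.644664) = 0.958328
  k4 = f(0.380000, -0.553403) = 1.006696
  w ← -0.735486 + (0.19/6)·(k1 + 2k2 + 2k3 + k4) = -0.553542
w(0.38) ≈ -0.5535

-0.5535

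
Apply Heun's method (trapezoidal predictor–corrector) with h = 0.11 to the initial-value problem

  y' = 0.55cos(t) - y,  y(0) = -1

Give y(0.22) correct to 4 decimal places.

-0.6956

Heun: k1 = f(t_n, y_n); k2 = f(t_n + h, y_n + h·k1); y_{n+1} = y_n + (h/2)·(k1 + k2).
t=0.000000, y=-1.000000:
  k1 = f(0.000000, -1.000000) = 1.550000
  k2 = f(0.110000, -0.829500) = 1.376176
  y ← -1.000000 + (0.11/2)·(1.550000 + 1.376176) = -0.839060
t=0.110000, y=-0.839060:
  k1 = f(0.110000, -0.839060) = 1.385736
  k2 = f(0.220000, -0.686629) = 1.223373
  y ← -0.839060 + (0.11/2)·(1.385736 + 1.223373) = -0.695559
y(0.22) ≈ -0.6956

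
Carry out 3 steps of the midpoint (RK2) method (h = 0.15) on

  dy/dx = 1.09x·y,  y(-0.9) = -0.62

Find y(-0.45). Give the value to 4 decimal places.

-0.4466

Midpoint: k1 = f(x_n, y_n); k2 = f(x_n + h/2, y_n + (h/2)·k1); y_{n+1} = y_n + h·k2.
x=-0.900000, y=-0.620000:
  k1 = f(-0.900000, -0.620000) = 0.608220
  k2 = f(-0.825000, -0.574383) = 0.516514
  y ← -0.620000 + 0.15·0.516514 = -0.542523
x=-0.750000, y=-0.542523:
  k1 = f(-0.750000, -0.542523) = 0.443512
  k2 = f(-0.675000, -0.509259) = 0.374688
  y ← -0.542523 + 0.15·0.374688 = -0.486320
x=-0.600000, y=-0.486320:
  k1 = f(-0.600000, -0.486320) = 0.318053
  k2 = f(-0.525000, -0.462466) = 0.264646
  y ← -0.486320 + 0.15·0.264646 = -0.446623
y(-0.45) ≈ -0.4466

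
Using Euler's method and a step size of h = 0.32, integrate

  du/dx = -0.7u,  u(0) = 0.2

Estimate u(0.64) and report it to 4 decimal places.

0.1204

Euler: u_{n+1} = u_n + h·f(x_n, u_n).
x=0.000000, u=0.200000: f=-0.140000 → u ← 0.200000 + 0.32·(-0.140000) = 0.155200
x=0.320000, u=0.155200: f=-0.108640 → u ← 0.155200 + 0.32·(-0.108640) = 0.120435
u(0.64) ≈ 0.1204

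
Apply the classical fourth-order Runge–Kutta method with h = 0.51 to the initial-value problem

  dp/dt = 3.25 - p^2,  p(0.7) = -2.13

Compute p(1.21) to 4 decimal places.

-5.0509

RK4: k1 = f(t_n, p_n); k2 = f(t_n + h/2, p_n + (h/2)·k1); k3 = f(t_n + h/2, p_n + (h/2)·k2); k4 = f(t_n + h, p_n + h·k3); p_{n+1} = p_n + (h/6)·(k1 + 2k2 + 2k3 + k4).
t=0.700000, p=-2.130000:
  k1 = f(0.700000, -2.130000) = -1.286900
  k2 = f(0.955000, -2.458159) = -2.792548
  k3 = f(0.955000, -2.842100) = -4.827531
  k4 = f(1.210000, -4.592041) = -17.836839
  p ← -2.130000 + (0.51/6)·(k1 + 2k2 + 2k3 + k4) = -5.050931
p(1.21) ≈ -5.0509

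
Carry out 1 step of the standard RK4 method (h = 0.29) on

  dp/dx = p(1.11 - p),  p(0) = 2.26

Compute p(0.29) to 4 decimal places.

RK4: k1 = f(x_n, p_n); k2 = f(x_n + h/2, p_n + (h/2)·k1); k3 = f(x_n + h/2, p_n + (h/2)·k2); k4 = f(x_n + h, p_n + h·k3); p_{n+1} = p_n + (h/6)·(k1 + 2k2 + 2k3 + k4).
x=0.000000, p=2.260000:
  k1 = f(0.000000, 2.260000) = -2.599000
  k2 = f(0.145000, 1.883145) = -1.455944
  k3 = f(0.145000, 2.048888) = -1.923677
  k4 = f(0.290000, 1.702134) = -1.007891
  p ← 2.260000 + (0.29/6)·(k1 + 2k2 + 2k3 + k4) = 1.758970
p(0.29) ≈ 1.7590

1.7590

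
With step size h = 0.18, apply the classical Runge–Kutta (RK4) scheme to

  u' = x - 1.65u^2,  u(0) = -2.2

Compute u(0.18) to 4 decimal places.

RK4: k1 = f(x_n, u_n); k2 = f(x_n + h/2, u_n + (h/2)·k1); k3 = f(x_n + h/2, u_n + (h/2)·k2); k4 = f(x_n + h, u_n + h·k3); u_{n+1} = u_n + (h/6)·(k1 + 2k2 + 2k3 + k4).
x=0.000000, u=-2.200000:
  k1 = f(0.000000, -2.200000) = -7.986000
  k2 = f(0.090000, -2.918740) = -13.966421
  k3 = f(0.090000, -3.456978) = -19.628649
  k4 = f(0.180000, -5.733157) = -54.053993
  u ← -2.200000 + (0.18/6)·(k1 + 2k2 + 2k3 + k4) = -6.076904
u(0.18) ≈ -6.0769

-6.0769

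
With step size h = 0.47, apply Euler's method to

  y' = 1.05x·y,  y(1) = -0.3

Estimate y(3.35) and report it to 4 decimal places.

Euler: y_{n+1} = y_n + h·f(x_n, y_n).
x=1.000000, y=-0.300000: f=-0.315000 → y ← -0.300000 + 0.47·(-0.315000) = -0.448050
x=1.470000, y=-0.448050: f=-0.691565 → y ← -0.448050 + 0.47·(-0.691565) = -0.773086
x=1.940000, y=-0.773086: f=-1.574775 → y ← -0.773086 + 0.47·(-1.574775) = -1.513230
x=2.410000, y=-1.513230: f=-3.829229 → y ← -1.513230 + 0.47·(-3.829229) = -3.312968
x=2.880000, y=-3.312968: f=-10.018414 → y ← -3.312968 + 0.47·(-10.018414) = -8.021622
y(3.35) ≈ -8.0216

-8.0216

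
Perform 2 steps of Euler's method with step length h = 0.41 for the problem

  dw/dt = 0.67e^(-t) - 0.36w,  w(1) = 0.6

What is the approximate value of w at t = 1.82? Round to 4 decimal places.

Euler: w_{n+1} = w_n + h·f(t_n, w_n).
t=1.000000, w=0.600000: f=0.030479 → w ← 0.600000 + 0.41·0.030479 = 0.612496
t=1.410000, w=0.612496: f=-0.056923 → w ← 0.612496 + 0.41·(-0.056923) = 0.589158
w(1.82) ≈ 0.5892

0.5892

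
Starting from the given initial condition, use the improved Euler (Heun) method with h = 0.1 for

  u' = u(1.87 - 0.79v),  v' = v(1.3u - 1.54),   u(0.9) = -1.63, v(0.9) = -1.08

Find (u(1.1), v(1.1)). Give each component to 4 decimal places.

-2.6481, -0.4755

Heun on (u,v): k1 = f(t_n, state_n); k2 = f(t_n + h, state_n + h·k1); state_{n+1} = state_n + (h/2)·(k1 + k2).
0.900000: (-1.630000, -1.080000)
  k1 = (-4.438816, 3.951720)
  predictor → (-2.073882, -0.684828)
  k2 = (-5.000158, 2.900963)
  → (-2.101949, -0.737366)
1.000000: (-2.101949, -0.737366)
  k1 = (-5.155069, 3.150420)
  predictor → (-2.617456, -0.422324)
  k2 = (-5.767919, 2.087417)
  → (-2.648098, -0.475474)
(u(1.1), v(1.1)) ≈ (-2.6481, -0.4755)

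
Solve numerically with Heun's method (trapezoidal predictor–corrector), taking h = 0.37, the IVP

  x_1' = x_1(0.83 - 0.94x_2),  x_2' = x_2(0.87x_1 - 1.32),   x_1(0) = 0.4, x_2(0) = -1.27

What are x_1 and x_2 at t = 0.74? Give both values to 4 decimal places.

1.3360, -0.7879

Heun on (x_1,x_2): k1 = f(t_n, state_n); k2 = f(t_n + h, state_n + h·k1); state_{n+1} = state_n + (h/2)·(k1 + k2).
0.000000: (0.400000, -1.270000)
  k1 = (0.809520, 1.234440)
  predictor → (0.699522, -0.813257)
  k2 = (1.115362, 0.578564)
  → (0.756103, -0.934594)
0.370000: (0.756103, -0.934594)
  k1 = (1.291816, 0.618879)
  predictor → (1.234075, -0.705609)
  k2 = (1.842810, 0.173830)
  → (1.336009, -0.787943)
(x_1(0.74), x_2(0.74)) ≈ (1.3360, -0.7879)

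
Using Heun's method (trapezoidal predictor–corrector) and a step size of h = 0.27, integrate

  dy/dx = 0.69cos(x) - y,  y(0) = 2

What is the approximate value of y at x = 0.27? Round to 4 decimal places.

1.6907

Heun: k1 = f(x_n, y_n); k2 = f(x_n + h, y_n + h·k1); y_{n+1} = y_n + (h/2)·(k1 + k2).
x=0.000000, y=2.000000:
  k1 = f(0.000000, 2.000000) = -1.310000
  k2 = f(0.270000, 1.646300) = -0.981298
  y ← 2.000000 + (0.27/2)·(-1.310000 + (-0.981298)) = 1.690675
y(0.27) ≈ 1.6907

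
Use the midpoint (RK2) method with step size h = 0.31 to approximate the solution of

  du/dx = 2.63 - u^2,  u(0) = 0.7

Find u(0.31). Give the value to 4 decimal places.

1.1853

Midpoint: k1 = f(x_n, u_n); k2 = f(x_n + h/2, u_n + (h/2)·k1); u_{n+1} = u_n + h·k2.
x=0.000000, u=0.700000:
  k1 = f(0.000000, 0.700000) = 2.140000
  k2 = f(0.155000, 1.031700) = 1.565595
  u ← 0.700000 + 0.31·1.565595 = 1.185334
u(0.31) ≈ 1.1853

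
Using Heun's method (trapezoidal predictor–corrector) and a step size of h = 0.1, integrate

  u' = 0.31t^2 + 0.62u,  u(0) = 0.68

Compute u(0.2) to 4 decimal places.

0.7707

Heun: k1 = f(t_n, u_n); k2 = f(t_n + h, u_n + h·k1); u_{n+1} = u_n + (h/2)·(k1 + k2).
t=0.000000, u=0.680000:
  k1 = f(0.000000, 0.680000) = 0.421600
  k2 = f(0.100000, 0.722160) = 0.450839
  u ← 0.680000 + (0.1/2)·(0.421600 + 0.450839) = 0.723622
t=0.100000, u=0.723622:
  k1 = f(0.100000, 0.723622) = 0.451746
  k2 = f(0.200000, 0.768797) = 0.489054
  u ← 0.723622 + (0.1/2)·(0.451746 + 0.489054) = 0.770662
u(0.2) ≈ 0.7707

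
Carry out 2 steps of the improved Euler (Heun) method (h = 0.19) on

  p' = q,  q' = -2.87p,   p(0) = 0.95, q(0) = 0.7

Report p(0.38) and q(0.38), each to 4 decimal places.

1.0079, -0.4256

Heun on (p,q): k1 = f(t_n, state_n); k2 = f(t_n + h, state_n + h·k1); state_{n+1} = state_n + (h/2)·(k1 + k2).
0.000000: (0.950000, 0.700000)
  k1 = (0.700000, -2.726500)
  predictor → (1.083000, 0.181965)
  k2 = (0.181965, -3.108210)
  → (1.033787, 0.145703)
0.190000: (1.033787, 0.145703)
  k1 = (0.145703, -2.966968)
  predictor → (1.061470, -0.418021)
  k2 = (-0.418021, -3.046419)
  → (1.007916, -0.425569)
(p(0.38), q(0.38)) ≈ (1.0079, -0.4256)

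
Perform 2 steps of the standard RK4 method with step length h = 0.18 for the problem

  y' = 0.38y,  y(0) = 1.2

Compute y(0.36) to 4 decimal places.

RK4: k1 = f(t_n, y_n); k2 = f(t_n + h/2, y_n + (h/2)·k1); k3 = f(t_n + h/2, y_n + (h/2)·k2); k4 = f(t_n + h, y_n + h·k3); y_{n+1} = y_n + (h/6)·(k1 + 2k2 + 2k3 + k4).
t=0.000000, y=1.200000:
  k1 = f(0.000000, 1.200000) = 0.456000
  k2 = f(0.090000, 1.241040) = 0.471595
  k3 = f(0.090000, 1.242444) = 0.472129
  k4 = f(0.180000, 1.284983) = 0.488294
  y ← 1.200000 + (0.18/6)·(k1 + 2k2 + 2k3 + k4) = 1.284952
t=0.180000, y=1.284952:
  k1 = f(0.180000, 1.284952) = 0.488282
  k2 = f(0.270000, 1.328898) = 0.504981
  k3 = f(0.270000, 1.330401) = 0.505552
  k4 = f(0.360000, 1.375952) = 0.522862
  y ← 1.284952 + (0.18/6)·(k1 + 2k2 + 2k3 + k4) = 1.375919
y(0.36) ≈ 1.3759

1.3759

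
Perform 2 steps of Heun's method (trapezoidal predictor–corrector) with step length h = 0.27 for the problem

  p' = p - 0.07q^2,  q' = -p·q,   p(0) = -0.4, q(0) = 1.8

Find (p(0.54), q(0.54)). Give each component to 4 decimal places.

-0.8867, 2.4865

Heun on (p,q): k1 = f(s_n, state_n); k2 = f(s_n + h, state_n + h·k1); state_{n+1} = state_n + (h/2)·(k1 + k2).
0.000000: (-0.400000, 1.800000)
  k1 = (-0.626800, 0.720000)
  predictor → (-0.569236, 1.994400)
  k2 = (-0.847670, 1.135284)
  → (-0.599053, 2.050463)
0.270000: (-0.599053, 2.050463)
  k1 = (-0.893361, 1.228337)
  predictor → (-0.840261, 2.382114)
  k2 = (-1.237474, 2.001598)
  → (-0.886716, 2.486505)
(p(0.54), q(0.54)) ≈ (-0.8867, 2.4865)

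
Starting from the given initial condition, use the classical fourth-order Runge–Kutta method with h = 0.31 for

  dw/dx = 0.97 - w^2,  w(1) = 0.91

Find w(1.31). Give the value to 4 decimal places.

0.9435

RK4: k1 = f(x_n, w_n); k2 = f(x_n + h/2, w_n + (h/2)·k1); k3 = f(x_n + h/2, w_n + (h/2)·k2); k4 = f(x_n + h, w_n + h·k3); w_{n+1} = w_n + (h/6)·(k1 + 2k2 + 2k3 + k4).
x=1.000000, w=0.910000:
  k1 = f(1.000000, 0.910000) = 0.141900
  k2 = f(1.155000, 0.931995) = 0.101386
  k3 = f(1.155000, 0.925715) = 0.113052
  k4 = f(1.310000, 0.945046) = 0.076888
  w ← 0.910000 + (0.31/6)·(k1 + 2k2 + 2k3 + k4) = 0.943463
w(1.31) ≈ 0.9435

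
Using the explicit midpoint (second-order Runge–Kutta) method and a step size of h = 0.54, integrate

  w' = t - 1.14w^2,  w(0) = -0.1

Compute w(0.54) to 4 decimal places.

Midpoint: k1 = f(t_n, w_n); k2 = f(t_n + h/2, w_n + (h/2)·k1); w_{n+1} = w_n + h·k2.
t=0.000000, w=-0.100000:
  k1 = f(0.000000, -0.100000) = -0.011400
  k2 = f(0.270000, -0.103078) = 0.257887
  w ← -0.100000 + 0.54·0.257887 = 0.039259
w(0.54) ≈ 0.0393

0.0393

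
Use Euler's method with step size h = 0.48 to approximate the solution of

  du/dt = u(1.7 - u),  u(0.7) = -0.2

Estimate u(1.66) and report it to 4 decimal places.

-0.7646

Euler: u_{n+1} = u_n + h·f(t_n, u_n).
t=0.700000, u=-0.200000: f=-0.380000 → u ← -0.200000 + 0.48·(-0.380000) = -0.382400
t=1.180000, u=-0.382400: f=-0.796310 → u ← -0.382400 + 0.48·(-0.796310) = -0.764629
u(1.66) ≈ -0.7646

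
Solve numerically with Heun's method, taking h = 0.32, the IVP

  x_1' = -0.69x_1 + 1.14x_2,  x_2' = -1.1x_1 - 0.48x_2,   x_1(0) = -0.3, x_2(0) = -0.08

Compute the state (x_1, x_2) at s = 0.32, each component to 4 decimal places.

Heun on (x_1,x_2): k1 = f(s_n, state_n); k2 = f(s_n + h, state_n + h·k1); state_{n+1} = state_n + (h/2)·(k1 + k2).
0.000000: (-0.300000, -0.080000)
  k1 = (0.115800, 0.368400)
  predictor → (-0.262944, 0.037888)
  k2 = (0.224624, 0.271052)
  → (-0.245532, 0.022312)
(x_1(0.32), x_2(0.32)) ≈ (-0.2455, 0.0223)

-0.2455, 0.0223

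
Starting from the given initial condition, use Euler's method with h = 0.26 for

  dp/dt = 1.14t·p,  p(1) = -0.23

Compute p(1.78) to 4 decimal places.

Euler: p_{n+1} = p_n + h·f(t_n, p_n).
t=1.000000, p=-0.230000: f=-0.262200 → p ← -0.230000 + 0.26·(-0.262200) = -0.298172
t=1.260000, p=-0.298172: f=-0.428294 → p ← -0.298172 + 0.26·(-0.428294) = -0.409529
t=1.520000, p=-0.409529: f=-0.709631 → p ← -0.409529 + 0.26·(-0.709631) = -0.594033
p(1.78) ≈ -0.5940

-0.5940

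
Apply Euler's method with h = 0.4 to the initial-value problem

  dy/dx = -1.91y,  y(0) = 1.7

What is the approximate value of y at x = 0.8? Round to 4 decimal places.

0.0947

Euler: y_{n+1} = y_n + h·f(x_n, y_n).
x=0.000000, y=1.700000: f=-3.247000 → y ← 1.700000 + 0.4·(-3.247000) = 0.401200
x=0.400000, y=0.401200: f=-0.766292 → y ← 0.401200 + 0.4·(-0.766292) = 0.094683
y(0.8) ≈ 0.0947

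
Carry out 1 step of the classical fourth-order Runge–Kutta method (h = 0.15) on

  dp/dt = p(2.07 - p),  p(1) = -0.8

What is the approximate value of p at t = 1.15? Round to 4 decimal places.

-1.2697

RK4: k1 = f(t_n, p_n); k2 = f(t_n + h/2, p_n + (h/2)·k1); k3 = f(t_n + h/2, p_n + (h/2)·k2); k4 = f(t_n + h, p_n + h·k3); p_{n+1} = p_n + (h/6)·(k1 + 2k2 + 2k3 + k4).
t=1.000000, p=-0.800000:
  k1 = f(1.000000, -0.800000) = -2.296000
  k2 = f(1.075000, -0.972200) = -2.957627
  k3 = f(1.075000, -1.021822) = -3.159292
  k4 = f(1.150000, -1.273894) = -4.259765
  p ← -0.800000 + (0.15/6)·(k1 + 2k2 + 2k3 + k4) = -1.269740
p(1.15) ≈ -1.2697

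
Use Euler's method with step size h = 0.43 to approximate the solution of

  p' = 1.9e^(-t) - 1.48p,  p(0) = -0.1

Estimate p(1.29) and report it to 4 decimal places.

0.6422

Euler: p_{n+1} = p_n + h·f(t_n, p_n).
t=0.000000, p=-0.100000: f=2.048000 → p ← -0.100000 + 0.43·2.048000 = 0.780640
t=0.430000, p=0.780640: f=0.080620 → p ← 0.780640 + 0.43·0.080620 = 0.815307
t=0.860000, p=0.815307: f=-0.402646 → p ← 0.815307 + 0.43·(-0.402646) = 0.642169
p(1.29) ≈ 0.6422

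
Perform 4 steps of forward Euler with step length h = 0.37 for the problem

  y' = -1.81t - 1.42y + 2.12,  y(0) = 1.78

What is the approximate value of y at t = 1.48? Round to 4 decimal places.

Euler: y_{n+1} = y_n + h·f(t_n, y_n).
t=0.000000, y=1.780000: f=-0.407600 → y ← 1.780000 + 0.37·(-0.407600) = 1.629188
t=0.370000, y=1.629188: f=-0.863147 → y ← 1.629188 + 0.37·(-0.863147) = 1.309824
t=0.740000, y=1.309824: f=-1.079350 → y ← 1.309824 + 0.37·(-1.079350) = 0.910464
t=1.110000, y=0.910464: f=-1.181959 → y ← 0.910464 + 0.37·(-1.181959) = 0.473139
y(1.48) ≈ 0.4731

0.4731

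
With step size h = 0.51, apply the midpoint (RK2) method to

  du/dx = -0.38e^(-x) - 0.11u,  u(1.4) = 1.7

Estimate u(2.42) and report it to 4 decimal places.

Midpoint: k1 = f(x_n, u_n); k2 = f(x_n + h/2, u_n + (h/2)·k1); u_{n+1} = u_n + h·k2.
x=1.400000, u=1.700000:
  k1 = f(1.400000, 1.700000) = -0.280707
  k2 = f(1.655000, 1.628420) = -0.251741
  u ← 1.700000 + 0.51·(-0.251741) = 1.571612
x=1.910000, u=1.571612:
  k1 = f(1.910000, 1.571612) = -0.229148
  k2 = f(2.165000, 1.513179) = -0.210055
  u ← 1.571612 + 0.51·(-0.210055) = 1.464484
u(2.42) ≈ 1.4645

1.4645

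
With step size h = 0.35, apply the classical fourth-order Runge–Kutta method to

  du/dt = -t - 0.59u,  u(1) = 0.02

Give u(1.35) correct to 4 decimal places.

RK4: k1 = f(t_n, u_n); k2 = f(t_n + h/2, u_n + (h/2)·k1); k3 = f(t_n + h/2, u_n + (h/2)·k2); k4 = f(t_n + h, u_n + h·k3); u_{n+1} = u_n + (h/6)·(k1 + 2k2 + 2k3 + k4).
t=1.000000, u=0.020000:
  k1 = f(1.000000, 0.020000) = -1.011800
  k2 = f(1.175000, -0.157065) = -1.082332
  k3 = f(1.175000, -0.169408) = -1.075049
  k4 = f(1.350000, -0.356267) = -1.139802
  u ← 0.020000 + (0.35/6)·(k1 + 2k2 + 2k3 + k4) = -0.357205
u(1.35) ≈ -0.3572

-0.3572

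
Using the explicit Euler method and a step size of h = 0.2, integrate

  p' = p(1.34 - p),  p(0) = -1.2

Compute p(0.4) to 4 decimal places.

-2.9495

Euler: p_{n+1} = p_n + h·f(t_n, p_n).
t=0.000000, p=-1.200000: f=-3.048000 → p ← -1.200000 + 0.2·(-3.048000) = -1.809600
t=0.200000, p=-1.809600: f=-5.699516 → p ← -1.809600 + 0.2·(-5.699516) = -2.949503
p(0.4) ≈ -2.9495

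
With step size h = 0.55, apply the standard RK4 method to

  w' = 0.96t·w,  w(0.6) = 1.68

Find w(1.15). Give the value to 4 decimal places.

RK4: k1 = f(t_n, w_n); k2 = f(t_n + h/2, w_n + (h/2)·k1); k3 = f(t_n + h/2, w_n + (h/2)·k2); k4 = f(t_n + h, w_n + h·k3); w_{n+1} = w_n + (h/6)·(k1 + 2k2 + 2k3 + k4).
t=0.600000, w=1.680000:
  k1 = f(0.600000, 1.680000) = 0.967680
  k2 = f(0.875000, 1.946112) = 1.634734
  k3 = f(0.875000, 2.129552) = 1.788824
  k4 = f(1.150000, 2.663853) = 2.940894
  w ← 1.680000 + (0.55/6)·(k1 + 2k2 + 2k3 + k4) = 2.665938
w(1.15) ≈ 2.6659

2.6659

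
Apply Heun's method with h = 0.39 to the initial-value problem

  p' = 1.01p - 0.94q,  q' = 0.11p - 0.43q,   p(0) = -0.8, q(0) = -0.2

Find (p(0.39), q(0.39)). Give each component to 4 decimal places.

Heun on (p,q): k1 = f(t_n, state_n); k2 = f(t_n + h, state_n + h·k1); state_{n+1} = state_n + (h/2)·(k1 + k2).
0.000000: (-0.800000, -0.200000)
  k1 = (-0.620000, -0.002000)
  predictor → (-1.041800, -0.200780)
  k2 = (-0.863485, -0.028263)
  → (-1.089280, -0.205901)
(p(0.39), q(0.39)) ≈ (-1.0893, -0.2059)

-1.0893, -0.2059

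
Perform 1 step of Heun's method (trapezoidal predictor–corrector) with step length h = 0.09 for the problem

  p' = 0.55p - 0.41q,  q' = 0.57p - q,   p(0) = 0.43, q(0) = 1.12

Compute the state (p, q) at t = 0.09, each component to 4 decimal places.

0.4109, 1.0443

Heun on (p,q): k1 = f(t_n, state_n); k2 = f(t_n + h, state_n + h·k1); state_{n+1} = state_n + (h/2)·(k1 + k2).
0.000000: (0.430000, 1.120000)
  k1 = (-0.222700, -0.874900)
  predictor → (0.409957, 1.041259)
  k2 = (-0.201440, -0.807584)
  → (0.410914, 1.044288)
(p(0.09), q(0.09)) ≈ (0.4109, 1.0443)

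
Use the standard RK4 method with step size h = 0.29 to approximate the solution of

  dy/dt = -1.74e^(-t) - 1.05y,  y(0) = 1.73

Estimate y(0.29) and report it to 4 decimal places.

0.9011

RK4: k1 = f(t_n, y_n); k2 = f(t_n + h/2, y_n + (h/2)·k1); k3 = f(t_n + h/2, y_n + (h/2)·k2); k4 = f(t_n + h, y_n + h·k3); y_{n+1} = y_n + (h/6)·(k1 + 2k2 + 2k3 + k4).
t=0.000000, y=1.730000:
  k1 = f(0.000000, 1.730000) = -3.556500
  k2 = f(0.145000, 1.214308) = -2.780162
  k3 = f(0.145000, 1.326877) = -2.898359
  k4 = f(0.290000, 0.889476) = -2.235928
  y ← 1.730000 + (0.29/6)·(k1 + 2k2 + 2k3 + k4) = 0.901109
y(0.29) ≈ 0.9011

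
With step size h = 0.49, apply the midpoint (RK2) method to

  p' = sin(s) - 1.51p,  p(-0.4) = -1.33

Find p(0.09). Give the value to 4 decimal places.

Midpoint: k1 = f(s_n, p_n); k2 = f(s_n + h/2, p_n + (h/2)·k1); p_{n+1} = p_n + h·k2.
s=-0.400000, p=-1.330000:
  k1 = f(-0.400000, -1.330000) = 1.618882
  k2 = f(-0.155000, -0.933374) = 1.255015
  p ← -1.330000 + 0.49·1.255015 = -0.715043
p(0.09) ≈ -0.7150

-0.7150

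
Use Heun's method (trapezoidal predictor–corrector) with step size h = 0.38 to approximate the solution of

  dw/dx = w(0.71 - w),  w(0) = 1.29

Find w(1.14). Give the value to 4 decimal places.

Heun: k1 = f(x_n, w_n); k2 = f(x_n + h, w_n + h·k1); w_{n+1} = w_n + (h/2)·(k1 + k2).
x=0.000000, w=1.290000:
  k1 = f(0.000000, 1.290000) = -0.748200
  k2 = f(0.380000, 1.005684) = -0.297365
  w ← 1.290000 + (0.38/2)·(-0.748200 + (-0.297365)) = 1.091343
x=0.380000, w=1.091343:
  k1 = f(0.380000, 1.091343) = -0.416176
  k2 = f(0.760000, 0.933196) = -0.208286
  w ← 1.091343 + (0.38/2)·(-0.416176 + (-0.208286)) = 0.972695
x=0.760000, w=0.972695:
  k1 = f(0.760000, 0.972695) = -0.255522
  k2 = f(1.140000, 0.875597) = -0.144996
  w ← 0.972695 + (0.38/2)·(-0.255522 + (-0.144996)) = 0.896597
w(1.14) ≈ 0.8966

0.8966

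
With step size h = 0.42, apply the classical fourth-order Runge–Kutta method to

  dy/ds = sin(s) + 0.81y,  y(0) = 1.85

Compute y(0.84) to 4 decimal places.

4.0779

RK4: k1 = f(s_n, y_n); k2 = f(s_n + h/2, y_n + (h/2)·k1); k3 = f(s_n + h/2, y_n + (h/2)·k2); k4 = f(s_n + h, y_n + h·k3); y_{n+1} = y_n + (h/6)·(k1 + 2k2 + 2k3 + k4).
s=0.000000, y=1.850000:
  k1 = f(0.000000, 1.850000) = 1.498500
  k2 = f(0.210000, 2.164685) = 1.961855
  k3 = f(0.210000, 2.261989) = 2.040671
  k4 = f(0.420000, 2.707082) = 2.600497
  y ← 1.850000 + (0.42/6)·(k1 + 2k2 + 2k3 + k4) = 2.697283
s=0.420000, y=2.697283:
  k1 = f(0.420000, 2.697283) = 2.592560
  k2 = f(0.630000, 3.241721) = 3.214939
  k3 = f(0.630000, 3.372421) = 3.320805
  k4 = f(0.840000, 4.092022) = 4.059181
  y ← 2.697283 + (0.42/6)·(k1 + 2k2 + 2k3 + k4) = 4.077909
y(0.84) ≈ 4.0779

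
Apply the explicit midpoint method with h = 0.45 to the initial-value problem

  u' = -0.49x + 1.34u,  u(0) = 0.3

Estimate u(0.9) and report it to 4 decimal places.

Midpoint: k1 = f(x_n, u_n); k2 = f(x_n + h/2, u_n + (h/2)·k1); u_{n+1} = u_n + h·k2.
x=0.000000, u=0.300000:
  k1 = f(0.000000, 0.300000) = 0.402000
  k2 = f(0.225000, 0.390450) = 0.412953
  u ← 0.300000 + 0.45·0.412953 = 0.485829
x=0.450000, u=0.485829:
  k1 = f(0.450000, 0.485829) = 0.430511
  k2 = f(0.675000, 0.582694) = 0.450060
  u ← 0.485829 + 0.45·0.450060 = 0.688356
u(0.9) ≈ 0.6884

0.6884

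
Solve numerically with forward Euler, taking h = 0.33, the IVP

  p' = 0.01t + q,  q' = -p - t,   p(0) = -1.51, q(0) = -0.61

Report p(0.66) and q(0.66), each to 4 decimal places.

Euler on (p,q): p_{n+1} = p_n + h·p', q_{n+1} = q_n + h·q'.
0.000000: (-1.510000, -0.610000); f=(-0.610000, 1.510000) → (-1.711300, -0.111700)
0.330000: (-1.711300, -0.111700); f=(-0.108400, 1.381300) → (-1.747072, 0.344129)
(p(0.66), q(0.66)) ≈ (-1.7471, 0.3441)

-1.7471, 0.3441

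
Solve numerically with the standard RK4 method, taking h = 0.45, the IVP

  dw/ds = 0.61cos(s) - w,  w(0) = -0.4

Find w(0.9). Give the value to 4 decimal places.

RK4: k1 = f(s_n, w_n); k2 = f(s_n + h/2, w_n + (h/2)·k1); k3 = f(s_n + h/2, w_n + (h/2)·k2); k4 = f(s_n + h, w_n + h·k3); w_{n+1} = w_n + (h/6)·(k1 + 2k2 + 2k3 + k4).
s=0.000000, w=-0.400000:
  k1 = f(0.000000, -0.400000) = 1.010000
  k2 = f(0.225000, -0.172750) = 0.767374
  k3 = f(0.225000, -0.227341) = 0.821965
  k4 = f(0.450000, -0.030116) = 0.579388
  w ← -0.400000 + (0.45/6)·(k1 + 2k2 + 2k3 + k4) = -0.042395
s=0.450000, w=-0.042395:
  k1 = f(0.450000, -0.042395) = 0.591668
  k2 = f(0.675000, 0.090730) = 0.385501
  k3 = f(0.675000, 0.044343) = 0.431888
  k4 = f(0.900000, 0.151955) = 0.227227
  w ← -0.042395 + (0.45/6)·(k1 + 2k2 + 2k3 + k4) = 0.141631
w(0.9) ≈ 0.1416

0.1416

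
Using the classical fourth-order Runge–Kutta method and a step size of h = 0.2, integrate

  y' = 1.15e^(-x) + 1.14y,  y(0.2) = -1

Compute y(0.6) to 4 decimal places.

RK4: k1 = f(x_n, y_n); k2 = f(x_n + h/2, y_n + (h/2)·k1); k3 = f(x_n + h/2, y_n + (h/2)·k2); k4 = f(x_n + h, y_n + h·k3); y_{n+1} = y_n + (h/6)·(k1 + 2k2 + 2k3 + k4).
x=0.200000, y=-1.000000:
  k1 = f(0.200000, -1.000000) = -0.198460
  k2 = f(0.300000, -1.019846) = -0.310683
  k3 = f(0.300000, -1.031068) = -0.323477
  k4 = f(0.400000, -1.064695) = -0.442885
  y ← -1.000000 + (0.2/6)·(k1 + 2k2 + 2k3 + k4) = -1.063656
x=0.400000, y=-1.063656:
  k1 = f(0.400000, -1.063656) = -0.441699
  k2 = f(0.500000, -1.107825) = -0.565411
  k3 = f(0.500000, -1.120197) = -0.579514
  k4 = f(0.600000, -1.179558) = -0.713563
  y ← -1.063656 + (0.2/6)·(k1 + 2k2 + 2k3 + k4) = -1.178493
y(0.6) ≈ -1.1785

-1.1785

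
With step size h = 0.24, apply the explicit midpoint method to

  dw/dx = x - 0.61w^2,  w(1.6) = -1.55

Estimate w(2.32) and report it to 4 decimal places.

-0.9838

Midpoint: k1 = f(x_n, w_n); k2 = f(x_n + h/2, w_n + (h/2)·k1); w_{n+1} = w_n + h·k2.
x=1.600000, w=-1.550000:
  k1 = f(1.600000, -1.550000) = 0.134475
  k2 = f(1.720000, -1.533863) = 0.284831
  w ← -1.550000 + 0.24·0.284831 = -1.481641
x=1.840000, w=-1.481641:
  k1 = f(1.840000, -1.481641) = 0.500892
  k2 = f(1.960000, -1.421533) = 0.727338
  w ← -1.481641 + 0.24·0.727338 = -1.307079
x=2.080000, w=-1.307079:
  k1 = f(2.080000, -1.307079) = 1.037842
  k2 = f(2.200000, -1.182538) = 1.346978
  w ← -1.307079 + 0.24·1.346978 = -0.983805
w(2.32) ≈ -0.9838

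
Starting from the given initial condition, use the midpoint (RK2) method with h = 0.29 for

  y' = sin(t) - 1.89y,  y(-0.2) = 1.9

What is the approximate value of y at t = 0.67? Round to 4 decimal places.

Midpoint: k1 = f(t_n, y_n); k2 = f(t_n + h/2, y_n + (h/2)·k1); y_{n+1} = y_n + h·k2.
t=-0.200000, y=1.900000:
  k1 = f(-0.200000, 1.900000) = -3.789669
  k2 = f(-0.055000, 1.350498) = -2.607413
  y ← 1.900000 + 0.29·(-2.607413) = 1.143850
t=0.090000, y=1.143850:
  k1 = f(0.090000, 1.143850) = -2.071998
  k2 = f(0.235000, 0.843410) = -1.361203
  y ← 1.143850 + 0.29·(-1.361203) = 0.749101
t=0.380000, y=0.749101:
  k1 = f(0.380000, 0.749101) = -1.044881
  k2 = f(0.525000, 0.597594) = -0.628239
  y ← 0.749101 + 0.29·(-0.628239) = 0.566912
y(0.67) ≈ 0.5669

0.5669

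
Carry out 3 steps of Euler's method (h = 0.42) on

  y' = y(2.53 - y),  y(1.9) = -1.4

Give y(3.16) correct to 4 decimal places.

Euler: y_{n+1} = y_n + h·f(t_n, y_n).
t=1.900000, y=-1.400000: f=-5.502000 → y ← -1.400000 + 0.42·(-5.502000) = -3.710840
t=2.320000, y=-3.710840: f=-23.158759 → y ← -3.710840 + 0.42·(-23.158759) = -13.437519
t=2.740000, y=-13.437519: f=-214.563830 → y ← -13.437519 + 0.42·(-214.563830) = -103.554327
y(3.16) ≈ -103.5543

-103.5543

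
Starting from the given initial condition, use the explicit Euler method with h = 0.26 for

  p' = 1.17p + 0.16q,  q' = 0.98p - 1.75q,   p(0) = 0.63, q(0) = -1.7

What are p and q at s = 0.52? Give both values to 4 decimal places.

0.9475, -0.2261

Euler on (p,q): p_{n+1} = p_n + h·p', q_{n+1} = q_n + h·q'.
0.000000: (0.630000, -1.700000); f=(0.465100, 3.592400) → (0.750926, -0.765976)
0.260000: (0.750926, -0.765976); f=(0.756027, 2.076365) → (0.947493, -0.226121)
(p(0.52), q(0.52)) ≈ (0.9475, -0.2261)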